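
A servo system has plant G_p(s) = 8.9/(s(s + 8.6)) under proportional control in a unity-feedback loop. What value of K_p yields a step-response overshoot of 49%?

From %OS = 100·exp(−πζ/√(1−ζ²)) = 49%, ζ = −ln(0.49)/√(π²+ln²(0.49)) = 0.2214.
Characteristic equation s² + 8.6s + 8.9K_p = 0 gives ζ = 8.6/(2√(8.9K_p)).
Setting ζ = 0.2214: √(8.9K_p) = 8.6/(2·0.2214) = 19.42, so K_p = 377.1/8.9 = 42.4.

K_p = 42.4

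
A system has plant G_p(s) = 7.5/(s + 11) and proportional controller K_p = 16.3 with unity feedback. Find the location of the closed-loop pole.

s = -133.2

Closed-loop transfer function: T(s) = K_p·G_p(s)/(1 + K_p·G_p(s)) = 122.2/(s + 11 + 122.2) = 122.2/(s + 133.2).
The closed-loop pole is at s = −133.2.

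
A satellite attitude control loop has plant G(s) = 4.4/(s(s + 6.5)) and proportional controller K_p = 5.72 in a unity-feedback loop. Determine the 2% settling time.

Closed-loop characteristic equation: s² + 6.5s + 25.17 = 0, so ω_n = 5.017 rad/s and ζ = 6.5/(2·5.017) = 0.6478.
2% settling time T_s ≈ 4/(ζω_n) = 4/3.25 = 1.23 s.

T_s ≈ 1.23 s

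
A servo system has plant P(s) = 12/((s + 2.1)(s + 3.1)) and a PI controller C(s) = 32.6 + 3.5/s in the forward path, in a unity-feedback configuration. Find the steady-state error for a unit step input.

The open loop C(s)P(s) has a pole at the origin (type 1), so the static position error constant is infinite and e_ss = 1/(1+∞) = 0.

0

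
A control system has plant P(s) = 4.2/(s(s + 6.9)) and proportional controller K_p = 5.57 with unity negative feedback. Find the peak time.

T_p = 0.927 s

From 1 + K_pP(s) = 0: s² + 6.9s + 23.39 = 0 ⇒ ω_n = 4.837, ζ = 0.7133.
Damped frequency ω_d = ω_n√(1−ζ²) = 3.39 rad/s, so peak time T_p = π/ω_d = 0.927 s.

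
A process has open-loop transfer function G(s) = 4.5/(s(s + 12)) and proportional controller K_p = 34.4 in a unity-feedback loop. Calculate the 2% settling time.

T_s ≈ 0.667 s

Closed-loop characteristic equation: s² + 12s + 154.8 = 0, so ω_n = 12.44 rad/s and ζ = 12/(2·12.44) = 0.4822.
2% settling time T_s ≈ 4/(ζω_n) = 4/6 = 0.667 s.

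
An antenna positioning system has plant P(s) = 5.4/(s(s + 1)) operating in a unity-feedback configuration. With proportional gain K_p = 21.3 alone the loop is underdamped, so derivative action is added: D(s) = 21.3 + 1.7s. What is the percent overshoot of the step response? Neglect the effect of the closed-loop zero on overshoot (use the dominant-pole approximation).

18.4%

Forward path: (21.3 + 1.7s)·5.4/(s(s+1)). The closed-loop characteristic equation is s² + (1 + 5.4·1.7)s + 5.4·21.3 = 0.
That is s² + 10.18s + 115 = 0, so ω_n = 10.72 rad/s and ζ = 10.18/(2·10.72) = 0.4746.
%OS = 100·exp(−πζ/√(1−ζ²)) = 18.4%.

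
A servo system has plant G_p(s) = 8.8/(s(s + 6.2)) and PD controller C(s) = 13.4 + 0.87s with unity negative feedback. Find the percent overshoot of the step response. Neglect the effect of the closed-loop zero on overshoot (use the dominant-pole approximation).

Forward path: (13.4 + 0.87s)·8.8/(s(s+6.2)). The closed-loop characteristic equation is s² + (6.2 + 8.8·0.87)s + 8.8·13.4 = 0.
That is s² + 13.86s + 117.9 = 0, so ω_n = 10.86 rad/s and ζ = 13.86/(2·10.86) = 0.638.
%OS = 100·exp(−πζ/√(1−ζ²)) = 7.41%.

7.41%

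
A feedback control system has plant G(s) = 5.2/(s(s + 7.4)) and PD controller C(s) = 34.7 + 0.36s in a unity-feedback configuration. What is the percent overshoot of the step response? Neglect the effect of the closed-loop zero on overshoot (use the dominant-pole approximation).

31.5%

Forward path: (34.7 + 0.36s)·5.2/(s(s+7.4)). The closed-loop characteristic equation is s² + (7.4 + 5.2·0.36)s + 5.2·34.7 = 0.
That is s² + 9.272s + 180.4 = 0, so ω_n = 13.43 rad/s and ζ = 9.272/(2·13.43) = 0.3451.
%OS = 100·exp(−πζ/√(1−ζ²)) = 31.5%.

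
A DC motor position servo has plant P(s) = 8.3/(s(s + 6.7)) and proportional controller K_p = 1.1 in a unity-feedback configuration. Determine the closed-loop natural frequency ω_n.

ω_n = 3.02 rad/s

1 + K_p·P(s) = 0 gives s² + 6.7s + 9.13 = 0.
Matching s² + 2ζω_n s + ω_n²: ω_n = √9.13 = 3.022 rad/s and 2ζω_n = 6.7, so ζ = 6.7/(2·3.022) = 1.11.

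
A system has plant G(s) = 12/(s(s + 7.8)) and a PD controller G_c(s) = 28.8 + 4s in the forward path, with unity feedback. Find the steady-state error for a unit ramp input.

The loop has one pole at the origin (type 1). Velocity error constant K_v = lim_{s→0} s·G_c(s)G(s) = 28.8·12/7.8 = 44.31.
Steady-state error to a unit ramp: e_ss = 1/K_v = 0.0226.

0.0226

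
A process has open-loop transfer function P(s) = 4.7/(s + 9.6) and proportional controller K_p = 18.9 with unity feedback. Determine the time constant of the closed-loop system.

τ = 0.0102 s

Closed-loop transfer function: T(s) = K_p·P(s)/(1 + K_p·P(s)) = 88.83/(s + 9.6 + 88.83) = 88.83/(s + 98.43).
Time constant τ = 1/98.43 = 0.0102 s.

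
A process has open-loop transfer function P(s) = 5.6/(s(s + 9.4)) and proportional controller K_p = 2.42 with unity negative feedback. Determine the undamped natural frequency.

1 + K_p·P(s) = 0 gives s² + 9.4s + 13.55 = 0.
Matching s² + 2ζω_n s + ω_n²: ω_n = √13.55 = 3.681 rad/s and 2ζω_n = 9.4, so ζ = 9.4/(2·3.681) = 1.28.

ω_n = 3.68 rad/s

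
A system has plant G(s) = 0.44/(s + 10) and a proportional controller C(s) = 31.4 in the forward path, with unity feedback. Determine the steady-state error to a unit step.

0.42

The loop is type 0. Static position error constant K_pos = C(0)·G(0) = 31.4·0.044 = 1.382.
Steady-state error to a unit step: e_ss = 1/(1+K_pos) = 1/2.382 = 0.42.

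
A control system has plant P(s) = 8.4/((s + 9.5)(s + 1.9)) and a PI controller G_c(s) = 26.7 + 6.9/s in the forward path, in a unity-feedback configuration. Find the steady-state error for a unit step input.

The open loop G_c(s)P(s) has a pole at the origin (type 1), so the static position error constant is infinite and e_ss = 1/(1+∞) = 0.

0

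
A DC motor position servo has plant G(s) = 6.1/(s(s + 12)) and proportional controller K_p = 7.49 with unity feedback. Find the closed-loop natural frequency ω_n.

ω_n = 6.76 rad/s

With unity feedback the closed-loop characteristic equation is s² + 12s + 7.49·6.1 = s² + 12s + 45.69 = 0.
So ω_n² = 45.69 ⇒ ω_n = 6.759 rad/s, and ζ = 12/(2ω_n) = 0.888.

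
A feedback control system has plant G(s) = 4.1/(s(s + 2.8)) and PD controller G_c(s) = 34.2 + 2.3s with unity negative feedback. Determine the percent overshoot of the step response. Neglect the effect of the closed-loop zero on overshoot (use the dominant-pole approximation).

15%

Forward path: (34.2 + 2.3s)·4.1/(s(s+2.8)). The closed-loop characteristic equation is s² + (2.8 + 4.1·2.3)s + 4.1·34.2 = 0.
That is s² + 12.23s + 140.2 = 0, so ω_n = 11.84 rad/s and ζ = 12.23/(2·11.84) = 0.5164.
%OS = 100·exp(−πζ/√(1−ζ²)) = 15%.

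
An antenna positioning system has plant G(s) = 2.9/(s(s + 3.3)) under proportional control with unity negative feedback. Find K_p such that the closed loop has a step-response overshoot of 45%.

K_p = 15.5

From %OS = 100·exp(−πζ/√(1−ζ²)) = 45%, ζ = −ln(0.45)/√(π²+ln²(0.45)) = 0.2463.
Characteristic equation s² + 3.3s + 2.9K_p = 0 gives ζ = 3.3/(2√(2.9K_p)).
Setting ζ = 0.2463: √(2.9K_p) = 3.3/(2·0.2463) = 6.698, so K_p = 44.86/2.9 = 15.5.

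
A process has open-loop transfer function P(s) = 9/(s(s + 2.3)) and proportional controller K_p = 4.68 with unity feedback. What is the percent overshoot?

56.8%

The closed-loop denominator s² + 2.3s + 42.12 gives ω_n = √42.12 = 6.49 and ζ = 2.3/(2ω_n) = 0.1772.
%OS = 100·exp(−πζ/√(1−ζ²)) = 100·exp(−π·0.1772/√0.9686) = 56.8%.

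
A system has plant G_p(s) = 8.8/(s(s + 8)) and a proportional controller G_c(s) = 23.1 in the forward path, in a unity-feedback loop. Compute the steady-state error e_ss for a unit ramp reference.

The loop has one pole at the origin (type 1). Velocity error constant K_v = lim_{s→0} s·G_c(s)G_p(s) = 23.1·8.8/8 = 25.41.
Steady-state error to a unit ramp: e_ss = 1/K_v = 0.0394.

0.0394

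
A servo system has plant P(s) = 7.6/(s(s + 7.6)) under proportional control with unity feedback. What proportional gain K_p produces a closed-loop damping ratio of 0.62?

K_p = 4.94

Closed-loop characteristic equation: s² + 7.6s + K_p·7.6 = 0.
So ω_n = √(7.6K_p) and 2ζω_n = 7.6, giving ζ = 7.6/(2√(7.6K_p)).
Setting ζ = 0.62: √(7.6K_p) = 7.6/(2·0.62) = 6.129, so K_p = 37.57/7.6 = 4.94.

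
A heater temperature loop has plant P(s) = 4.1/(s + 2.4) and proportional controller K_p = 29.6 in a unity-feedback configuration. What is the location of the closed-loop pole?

s = -123.8

Closed-loop transfer function: T(s) = K_p·P(s)/(1 + K_p·P(s)) = 121.4/(s + 2.4 + 121.4) = 121.4/(s + 123.8).
The closed-loop pole is at s = −123.8.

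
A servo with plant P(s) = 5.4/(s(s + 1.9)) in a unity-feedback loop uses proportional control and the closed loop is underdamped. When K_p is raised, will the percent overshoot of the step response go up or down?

Characteristic equation s² + 1.9s + K_p·5.4 = 0: raising K_p raises ω_n while 2ζω_n = 1.9 is fixed, so ζ falls and overshoot grows.

increase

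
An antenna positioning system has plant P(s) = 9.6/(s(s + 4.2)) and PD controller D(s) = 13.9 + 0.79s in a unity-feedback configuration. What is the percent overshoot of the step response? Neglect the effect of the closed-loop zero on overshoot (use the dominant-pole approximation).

Forward path: (13.9 + 0.79s)·9.6/(s(s+4.2)). The closed-loop characteristic equation is s² + (4.2 + 9.6·0.79)s + 9.6·13.9 = 0.
That is s² + 11.78s + 133.4 = 0, so ω_n = 11.55 rad/s and ζ = 11.78/(2·11.55) = 0.5101.
%OS = 100·exp(−πζ/√(1−ζ²)) = 15.5%.

15.5%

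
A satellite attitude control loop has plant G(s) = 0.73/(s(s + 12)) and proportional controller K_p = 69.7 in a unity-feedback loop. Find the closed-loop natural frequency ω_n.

ω_n = 7.13 rad/s

With unity feedback the closed-loop characteristic equation is s² + 12s + 69.7·0.73 = s² + 12s + 50.88 = 0.
So ω_n² = 50.88 ⇒ ω_n = 7.133 rad/s, and ζ = 12/(2ω_n) = 0.841.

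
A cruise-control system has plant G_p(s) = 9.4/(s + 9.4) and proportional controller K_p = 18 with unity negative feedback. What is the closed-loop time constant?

τ = 0.0056 s

Closed-loop transfer function: T(s) = K_p·G_p(s)/(1 + K_p·G_p(s)) = 169.2/(s + 9.4 + 169.2) = 169.2/(s + 178.6).
Time constant τ = 1/178.6 = 0.0056 s.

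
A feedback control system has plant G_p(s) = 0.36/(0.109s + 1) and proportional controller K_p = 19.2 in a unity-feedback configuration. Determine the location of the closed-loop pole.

s = -72.59

Closed loop: T(s) = K_p·G_p/(1+K_p·G_p) = 6.912/(0.109s + 1 + 6.912), with pole at s = −(1 + 6.912)/0.109 = −72.59.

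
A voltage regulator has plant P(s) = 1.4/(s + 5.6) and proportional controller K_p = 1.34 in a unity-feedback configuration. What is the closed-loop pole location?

s = -7.476

Closed-loop transfer function: T(s) = K_p·P(s)/(1 + K_p·P(s)) = 1.876/(s + 5.6 + 1.876) = 1.876/(s + 7.476).
The closed-loop pole is at s = −7.476.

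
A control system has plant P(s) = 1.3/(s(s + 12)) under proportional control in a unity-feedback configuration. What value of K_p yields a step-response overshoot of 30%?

K_p = 216

From %OS = 100·exp(−πζ/√(1−ζ²)) = 30%, ζ = −ln(0.3)/√(π²+ln²(0.3)) = 0.3579.
Characteristic equation s² + 12s + 1.3K_p = 0 gives ζ = 12/(2√(1.3K_p)).
Setting ζ = 0.3579: √(1.3K_p) = 12/(2·0.3579) = 16.77, so K_p = 281.1/1.3 = 216.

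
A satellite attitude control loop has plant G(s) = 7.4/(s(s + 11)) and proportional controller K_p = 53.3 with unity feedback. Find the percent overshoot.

The closed-loop denominator s² + 11s + 394.4 gives ω_n = √394.4 = 19.86 and ζ = 11/(2ω_n) = 0.2769.
%OS = 100·exp(−πζ/√(1−ζ²)) = 100·exp(−π·0.2769/√0.9233) = 40.4%.

40.4%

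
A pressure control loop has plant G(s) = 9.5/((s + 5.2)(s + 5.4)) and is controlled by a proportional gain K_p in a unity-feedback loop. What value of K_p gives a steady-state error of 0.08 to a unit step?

The loop is type 0, so e_ss(step) = 1/(1 + K_pos) with K_pos = K_p·G(0).
G(0) = 0.3383. Require 1/(1 + K_p·0.3383) = 0.08, so 1 + 0.3383·K_p = 12.5.
K_p = (12.5 − 1)/0.3383 = 34.

K_p = 34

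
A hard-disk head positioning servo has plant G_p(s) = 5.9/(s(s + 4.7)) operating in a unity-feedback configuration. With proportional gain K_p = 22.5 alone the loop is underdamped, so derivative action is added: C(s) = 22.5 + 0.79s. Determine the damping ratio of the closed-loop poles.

Forward path: (22.5 + 0.79s)·5.9/(s(s+4.7)). The closed-loop characteristic equation is s² + (4.7 + 5.9·0.79)s + 5.9·22.5 = 0.
That is s² + 9.361s + 132.8 = 0, so ω_n = 11.52 rad/s and ζ = 9.361/(2·11.52) = 0.4062.

ζ = 0.406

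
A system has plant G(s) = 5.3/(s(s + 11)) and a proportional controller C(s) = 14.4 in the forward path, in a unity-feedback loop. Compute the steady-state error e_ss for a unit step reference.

0

The open loop C(s)G(s) has a pole at the origin (type 1), so the static position error constant is infinite and e_ss = 1/(1+∞) = 0.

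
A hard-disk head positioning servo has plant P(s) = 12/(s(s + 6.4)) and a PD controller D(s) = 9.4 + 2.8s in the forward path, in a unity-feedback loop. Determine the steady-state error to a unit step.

The open loop D(s)P(s) has a pole at the origin (type 1), so the static position error constant is infinite and e_ss = 1/(1+∞) = 0.

0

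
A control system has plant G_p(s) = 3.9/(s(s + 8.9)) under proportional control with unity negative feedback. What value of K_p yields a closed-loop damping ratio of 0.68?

Closed-loop characteristic equation: s² + 8.9s + K_p·3.9 = 0.
So ω_n = √(3.9K_p) and 2ζω_n = 8.9, giving ζ = 8.9/(2√(3.9K_p)).
Setting ζ = 0.68: √(3.9K_p) = 8.9/(2·0.68) = 6.544, so K_p = 42.83/3.9 = 11.

K_p = 11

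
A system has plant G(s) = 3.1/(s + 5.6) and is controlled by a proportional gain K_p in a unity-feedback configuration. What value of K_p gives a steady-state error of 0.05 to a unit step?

The loop is type 0, so e_ss(step) = 1/(1 + K_pos) with K_pos = K_p·G(0).
G(0) = 0.5536. Require 1/(1 + K_p·0.5536) = 0.05, so 1 + 0.5536·K_p = 20.
K_p = (20 − 1)/0.5536 = 34.3.

K_p = 34.3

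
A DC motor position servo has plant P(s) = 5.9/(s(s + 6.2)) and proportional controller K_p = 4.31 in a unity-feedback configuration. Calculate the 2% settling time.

T_s ≈ 1.29 s

From 1 + K_pP(s) = 0: s² + 6.2s + 25.43 = 0 ⇒ ω_n = 5.043, ζ = 0.6147.
2% settling time T_s ≈ 4/(ζω_n) = 4/3.1 = 1.29 s.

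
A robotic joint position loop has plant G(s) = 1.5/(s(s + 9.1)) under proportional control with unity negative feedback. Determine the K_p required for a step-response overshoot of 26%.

K_p = 88.9

From %OS = 100·exp(−πζ/√(1−ζ²)) = 26%, ζ = −ln(0.26)/√(π²+ln²(0.26)) = 0.3941.
Characteristic equation s² + 9.1s + 1.5K_p = 0 gives ζ = 9.1/(2√(1.5K_p)).
Setting ζ = 0.3941: √(1.5K_p) = 9.1/(2·0.3941) = 11.55, so K_p = 133.3/1.5 = 88.9.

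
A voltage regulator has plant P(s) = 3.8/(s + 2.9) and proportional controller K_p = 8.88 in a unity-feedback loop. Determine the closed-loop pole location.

s = -36.64

Closed-loop transfer function: T(s) = K_p·P(s)/(1 + K_p·P(s)) = 33.74/(s + 2.9 + 33.74) = 33.74/(s + 36.64).
The closed-loop pole is at s = −36.64.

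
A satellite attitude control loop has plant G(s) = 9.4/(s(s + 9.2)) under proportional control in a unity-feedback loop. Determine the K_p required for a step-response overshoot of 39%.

K_p = 27.3

From %OS = 100·exp(−πζ/√(1−ζ²)) = 39%, ζ = −ln(0.39)/√(π²+ln²(0.39)) = 0.2871.
Characteristic equation s² + 9.2s + 9.4K_p = 0 gives ζ = 9.2/(2√(9.4K_p)).
Setting ζ = 0.2871: √(9.4K_p) = 9.2/(2·0.2871) = 16.02, so K_p = 256.7/9.4 = 27.3.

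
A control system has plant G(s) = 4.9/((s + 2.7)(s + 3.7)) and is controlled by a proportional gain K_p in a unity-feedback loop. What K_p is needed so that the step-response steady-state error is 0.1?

K_p = 18.3

For a type-0 loop with proportional control, e_ss = 1/(1 + K_p·G(0)).
G(0) = 0.4905. Require 1/(1 + K_p·0.4905) = 0.1, so 1 + 0.4905·K_p = 10.
K_p = (10 − 1)/0.4905 = 18.3.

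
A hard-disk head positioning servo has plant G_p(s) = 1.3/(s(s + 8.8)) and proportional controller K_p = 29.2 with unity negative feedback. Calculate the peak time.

T_p = 0.728 s

Closed-loop characteristic equation: s² + 8.8s + 37.96 = 0, so ω_n = 6.161 rad/s and ζ = 8.8/(2·6.161) = 0.7142.
Damped frequency ω_d = ω_n√(1−ζ²) = 4.313 rad/s, so peak time T_p = π/ω_d = 0.728 s.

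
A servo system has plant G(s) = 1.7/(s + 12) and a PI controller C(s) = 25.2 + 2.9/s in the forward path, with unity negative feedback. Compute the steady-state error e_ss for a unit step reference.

The open loop C(s)G(s) has a pole at the origin (type 1), so the static position error constant is infinite and e_ss = 1/(1+∞) = 0.

0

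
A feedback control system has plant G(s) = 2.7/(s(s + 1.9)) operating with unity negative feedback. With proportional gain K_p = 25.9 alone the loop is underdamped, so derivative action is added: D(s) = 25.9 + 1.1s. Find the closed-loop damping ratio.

ζ = 0.291

Forward path: (25.9 + 1.1s)·2.7/(s(s+1.9)). The closed-loop characteristic equation is s² + (1.9 + 2.7·1.1)s + 2.7·25.9 = 0.
That is s² + 4.87s + 69.93 = 0, so ω_n = 8.362 rad/s and ζ = 4.87/(2·8.362) = 0.2912.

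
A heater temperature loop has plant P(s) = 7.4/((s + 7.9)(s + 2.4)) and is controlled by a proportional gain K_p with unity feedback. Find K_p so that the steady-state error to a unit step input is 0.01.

K_p = 254

For a type-0 loop with proportional control, e_ss = 1/(1 + K_p·P(0)).
P(0) = 0.3903. Require 1/(1 + K_p·0.3903) = 0.01, so 1 + 0.3903·K_p = 100.
K_p = (100 − 1)/0.3903 = 254.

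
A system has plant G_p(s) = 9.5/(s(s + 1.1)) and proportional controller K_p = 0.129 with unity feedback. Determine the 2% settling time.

Closed-loop characteristic equation: s² + 1.1s + 1.226 = 0, so ω_n = 1.107 rad/s and ζ = 1.1/(2·1.107) = 0.4968.
2% settling time T_s ≈ 4/(ζω_n) = 4/0.55 = 7.27 s.

T_s ≈ 7.27 s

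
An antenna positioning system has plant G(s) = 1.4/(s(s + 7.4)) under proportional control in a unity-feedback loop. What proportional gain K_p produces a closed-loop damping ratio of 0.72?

K_p = 18.9

Closed-loop characteristic equation: s² + 7.4s + K_p·1.4 = 0.
So ω_n = √(1.4K_p) and 2ζω_n = 7.4, giving ζ = 7.4/(2√(1.4K_p)).
Setting ζ = 0.72: √(1.4K_p) = 7.4/(2·0.72) = 5.139, so K_p = 26.41/1.4 = 18.9.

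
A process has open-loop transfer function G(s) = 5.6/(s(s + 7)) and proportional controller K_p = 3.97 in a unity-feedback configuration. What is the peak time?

From 1 + K_pG(s) = 0: s² + 7s + 22.23 = 0 ⇒ ω_n = 4.715, ζ = 0.7423.
Damped frequency ω_d = ω_n√(1−ζ²) = 3.159 rad/s, so peak time T_p = π/ω_d = 0.994 s.

T_p = 0.994 s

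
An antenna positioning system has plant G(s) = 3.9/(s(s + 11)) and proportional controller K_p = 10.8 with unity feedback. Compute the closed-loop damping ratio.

ζ = 0.847

The closed-loop denominator is s(s+11) + 10.8·3.9 = s² + 11s + 42.12.
Matching s² + 2ζω_n s + ω_n²: ω_n = √42.12 = 6.49 rad/s and 2ζω_n = 11, so ζ = 11/(2·6.49) = 0.847.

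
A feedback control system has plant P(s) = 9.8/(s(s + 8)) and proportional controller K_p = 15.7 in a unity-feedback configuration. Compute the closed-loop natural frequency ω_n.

ω_n = 12.4 rad/s

1 + K_p·P(s) = 0 gives s² + 8s + 153.9 = 0.
So ω_n² = 153.9 ⇒ ω_n = 12.4 rad/s, and ζ = 8/(2ω_n) = 0.322.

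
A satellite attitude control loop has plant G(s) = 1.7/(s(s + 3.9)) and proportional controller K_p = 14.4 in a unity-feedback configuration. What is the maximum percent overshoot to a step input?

From 1 + K_pG(s) = 0: s² + 3.9s + 24.48 = 0 ⇒ ω_n = 4.948, ζ = 0.3941.
%OS = 100·exp(−πζ/√(1−ζ²)) = 100·exp(−π·0.3941/√0.8447) = 26%.

26%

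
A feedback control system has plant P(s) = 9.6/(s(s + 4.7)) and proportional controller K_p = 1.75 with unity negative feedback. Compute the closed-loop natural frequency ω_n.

With unity feedback the closed-loop characteristic equation is s² + 4.7s + 1.75·9.6 = s² + 4.7s + 16.8 = 0.
Matching s² + 2ζω_n s + ω_n²: ω_n = √16.8 = 4.099 rad/s and 2ζω_n = 4.7, so ζ = 4.7/(2·4.099) = 0.573.

ω_n = 4.1 rad/s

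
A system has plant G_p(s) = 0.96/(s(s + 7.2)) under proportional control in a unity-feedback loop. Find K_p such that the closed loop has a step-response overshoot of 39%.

From %OS = 100·exp(−πζ/√(1−ζ²)) = 39%, ζ = −ln(0.39)/√(π²+ln²(0.39)) = 0.2871.
Characteristic equation s² + 7.2s + 0.96K_p = 0 gives ζ = 7.2/(2√(0.96K_p)).
Setting ζ = 0.2871: √(0.96K_p) = 7.2/(2·0.2871) = 12.54, so K_p = 157.2/0.96 = 164.

K_p = 164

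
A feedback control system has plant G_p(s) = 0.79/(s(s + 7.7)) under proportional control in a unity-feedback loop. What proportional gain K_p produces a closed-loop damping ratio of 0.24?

K_p = 326

Closed-loop characteristic equation: s² + 7.7s + K_p·0.79 = 0.
So ω_n = √(0.79K_p) and 2ζω_n = 7.7, giving ζ = 7.7/(2√(0.79K_p)).
Setting ζ = 0.24: √(0.79K_p) = 7.7/(2·0.24) = 16.04, so K_p = 257.3/0.79 = 326.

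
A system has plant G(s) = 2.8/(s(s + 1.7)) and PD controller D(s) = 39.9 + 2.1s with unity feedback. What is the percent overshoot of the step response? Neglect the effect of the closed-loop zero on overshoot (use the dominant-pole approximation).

29.9%

Forward path: (39.9 + 2.1s)·2.8/(s(s+1.7)). The closed-loop characteristic equation is s² + (1.7 + 2.8·2.1)s + 2.8·39.9 = 0.
That is s² + 7.58s + 111.7 = 0, so ω_n = 10.57 rad/s and ζ = 7.58/(2·10.57) = 0.3586.
%OS = 100·exp(−πζ/√(1−ζ²)) = 29.9%.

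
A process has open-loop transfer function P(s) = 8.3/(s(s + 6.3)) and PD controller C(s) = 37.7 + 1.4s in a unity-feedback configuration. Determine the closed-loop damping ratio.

Forward path: (37.7 + 1.4s)·8.3/(s(s+6.3)). The closed-loop characteristic equation is s² + (6.3 + 8.3·1.4)s + 8.3·37.7 = 0.
That is s² + 17.92s + 312.9 = 0, so ω_n = 17.69 rad/s and ζ = 17.92/(2·17.69) = 0.5065.

ζ = 0.507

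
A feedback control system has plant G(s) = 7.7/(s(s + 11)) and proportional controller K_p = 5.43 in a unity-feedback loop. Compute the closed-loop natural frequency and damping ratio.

ω_n = 6.47 rad/s, ζ = 0.851

1 + K_p·G(s) = 0 gives s² + 11s + 41.81 = 0.
Matching s² + 2ζω_n s + ω_n²: ω_n = √41.81 = 6.466 rad/s and 2ζω_n = 11, so ζ = 11/(2·6.466) = 0.851.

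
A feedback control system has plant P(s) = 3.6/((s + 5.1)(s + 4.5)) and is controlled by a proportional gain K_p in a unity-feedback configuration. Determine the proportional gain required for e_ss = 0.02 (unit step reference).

The loop is type 0, so e_ss(step) = 1/(1 + K_pos) with K_pos = K_p·P(0).
P(0) = 0.1569. Require 1/(1 + K_p·0.1569) = 0.02, so 1 + 0.1569·K_p = 50.
K_p = (50 − 1)/0.1569 = 312.

K_p = 312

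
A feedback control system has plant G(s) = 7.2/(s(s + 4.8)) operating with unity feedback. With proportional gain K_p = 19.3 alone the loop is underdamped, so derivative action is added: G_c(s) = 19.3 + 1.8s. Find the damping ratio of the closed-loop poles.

ζ = 0.753

Forward path: (19.3 + 1.8s)·7.2/(s(s+4.8)). The closed-loop characteristic equation is s² + (4.8 + 7.2·1.8)s + 7.2·19.3 = 0.
That is s² + 17.76s + 139 = 0, so ω_n = 11.79 rad/s and ζ = 17.76/(2·11.79) = 0.7533.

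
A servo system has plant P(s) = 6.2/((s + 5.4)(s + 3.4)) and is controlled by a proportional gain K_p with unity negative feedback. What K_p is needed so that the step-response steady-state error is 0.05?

For a type-0 loop with proportional control, e_ss = 1/(1 + K_p·P(0)).
P(0) = 0.3377. Require 1/(1 + K_p·0.3377) = 0.05, so 1 + 0.3377·K_p = 20.
K_p = (20 − 1)/0.3377 = 56.3.

K_p = 56.3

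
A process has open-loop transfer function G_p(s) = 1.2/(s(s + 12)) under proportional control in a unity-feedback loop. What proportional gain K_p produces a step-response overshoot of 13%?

K_p = 101

From %OS = 100·exp(−πζ/√(1−ζ²)) = 13%, ζ = −ln(0.13)/√(π²+ln²(0.13)) = 0.5446.
Characteristic equation s² + 12s + 1.2K_p = 0 gives ζ = 12/(2√(1.2K_p)).
Setting ζ = 0.5446: √(1.2K_p) = 12/(2·0.5446) = 11.02, so K_p = 121.4/1.2 = 101.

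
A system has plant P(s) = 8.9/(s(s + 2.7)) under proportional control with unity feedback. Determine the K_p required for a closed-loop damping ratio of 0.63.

K_p = 0.516

Closed-loop characteristic equation: s² + 2.7s + K_p·8.9 = 0.
So ω_n = √(8.9K_p) and 2ζω_n = 2.7, giving ζ = 2.7/(2√(8.9K_p)).
Setting ζ = 0.63: √(8.9K_p) = 2.7/(2·0.63) = 2.143, so K_p = 4.592/8.9 = 0.516.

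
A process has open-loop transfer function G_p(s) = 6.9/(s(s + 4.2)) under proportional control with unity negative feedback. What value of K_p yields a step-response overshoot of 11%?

K_p = 1.93

From %OS = 100·exp(−πζ/√(1−ζ²)) = 11%, ζ = −ln(0.11)/√(π²+ln²(0.11)) = 0.5749.
Characteristic equation s² + 4.2s + 6.9K_p = 0 gives ζ = 4.2/(2√(6.9K_p)).
Setting ζ = 0.5749: √(6.9K_p) = 4.2/(2·0.5749) = 3.653, so K_p = 13.34/6.9 = 1.93.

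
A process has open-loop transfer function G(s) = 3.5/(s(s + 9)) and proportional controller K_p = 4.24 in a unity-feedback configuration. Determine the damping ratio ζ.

ζ = 1.17

1 + K_p·G(s) = 0 gives s² + 9s + 14.84 = 0.
So ω_n² = 14.84 ⇒ ω_n = 3.852 rad/s, and ζ = 9/(2ω_n) = 1.17.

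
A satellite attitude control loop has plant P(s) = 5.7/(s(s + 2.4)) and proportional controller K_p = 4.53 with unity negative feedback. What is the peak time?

From 1 + K_pP(s) = 0: s² + 2.4s + 25.82 = 0 ⇒ ω_n = 5.081, ζ = 0.2362.
Damped frequency ω_d = ω_n√(1−ζ²) = 4.938 rad/s, so peak time T_p = π/ω_d = 0.636 s.

T_p = 0.636 s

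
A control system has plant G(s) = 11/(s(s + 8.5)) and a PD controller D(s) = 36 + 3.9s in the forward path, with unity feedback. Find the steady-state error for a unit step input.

The open loop D(s)G(s) has a pole at the origin (type 1), so the static position error constant is infinite and e_ss = 1/(1+∞) = 0.

0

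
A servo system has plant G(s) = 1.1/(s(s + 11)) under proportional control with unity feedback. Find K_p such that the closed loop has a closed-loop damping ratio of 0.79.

K_p = 44.1

Closed-loop characteristic equation: s² + 11s + K_p·1.1 = 0.
So ω_n = √(1.1K_p) and 2ζω_n = 11, giving ζ = 11/(2√(1.1K_p)).
Setting ζ = 0.79: √(1.1K_p) = 11/(2·0.79) = 6.962, so K_p = 48.47/1.1 = 44.1.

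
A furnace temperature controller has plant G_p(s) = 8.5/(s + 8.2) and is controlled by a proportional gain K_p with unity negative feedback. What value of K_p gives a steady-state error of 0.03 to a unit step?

K_p = 31.2

Steady-state error for a unit step on this type-0 loop is 1/(1 + K_p·G_p(0)).
G_p(0) = 1.037. Require 1/(1 + K_p·1.037) = 0.03, so 1 + 1.037·K_p = 33.33.
K_p = (33.33 − 1)/1.037 = 31.2.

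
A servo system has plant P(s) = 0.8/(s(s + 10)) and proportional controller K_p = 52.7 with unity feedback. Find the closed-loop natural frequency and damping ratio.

ω_n = 6.49 rad/s, ζ = 0.77

1 + K_p·P(s) = 0 gives s² + 10s + 42.16 = 0.
So ω_n² = 42.16 ⇒ ω_n = 6.493 rad/s, and ζ = 10/(2ω_n) = 0.77.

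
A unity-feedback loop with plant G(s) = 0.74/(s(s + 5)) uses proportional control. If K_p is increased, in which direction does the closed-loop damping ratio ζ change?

decrease

ζ = 5/(2√(0.74K_p)); increasing K_p raises the denominator, so ζ falls.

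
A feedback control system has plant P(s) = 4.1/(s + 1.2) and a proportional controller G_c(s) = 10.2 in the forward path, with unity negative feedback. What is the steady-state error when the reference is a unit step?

The loop is type 0. Static position error constant K_pos = G_c(0)·P(0) = 10.2·3.417 = 34.85.
Steady-state error to a unit step: e_ss = 1/(1+K_pos) = 1/35.85 = 0.0279.

0.0279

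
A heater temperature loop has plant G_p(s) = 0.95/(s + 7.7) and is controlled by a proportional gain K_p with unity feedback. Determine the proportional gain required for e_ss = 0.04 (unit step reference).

Steady-state error for a unit step on this type-0 loop is 1/(1 + K_p·G_p(0)).
G_p(0) = 0.1234. Require 1/(1 + K_p·0.1234) = 0.04, so 1 + 0.1234·K_p = 25.
K_p = (25 − 1)/0.1234 = 195.

K_p = 195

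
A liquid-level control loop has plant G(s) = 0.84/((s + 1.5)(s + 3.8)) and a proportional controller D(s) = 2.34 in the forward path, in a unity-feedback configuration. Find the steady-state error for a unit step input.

0.744

The loop is type 0. Static position error constant K_pos = D(0)·G(0) = 2.34·0.1474 = 0.3448.
Steady-state error to a unit step: e_ss = 1/(1+K_pos) = 1/1.345 = 0.744.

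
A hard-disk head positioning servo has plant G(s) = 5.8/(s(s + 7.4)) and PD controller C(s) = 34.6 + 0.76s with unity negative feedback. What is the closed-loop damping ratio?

Forward path: (34.6 + 0.76s)·5.8/(s(s+7.4)). The closed-loop characteristic equation is s² + (7.4 + 5.8·0.76)s + 5.8·34.6 = 0.
That is s² + 11.81s + 200.7 = 0, so ω_n = 14.17 rad/s and ζ = 11.81/(2·14.17) = 0.4168.

ζ = 0.417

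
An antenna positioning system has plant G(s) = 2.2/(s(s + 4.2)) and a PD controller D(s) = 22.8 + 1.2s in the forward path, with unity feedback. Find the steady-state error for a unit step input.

The open loop D(s)G(s) has a pole at the origin (type 1), so the static position error constant is infinite and e_ss = 1/(1+∞) = 0.

0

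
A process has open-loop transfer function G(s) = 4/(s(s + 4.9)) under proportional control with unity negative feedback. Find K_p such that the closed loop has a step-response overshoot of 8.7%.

K_p = 3.98

From %OS = 100·exp(−πζ/√(1−ζ²)) = 8.7%, ζ = −ln(0.087)/√(π²+ln²(0.087)) = 0.6137.
Characteristic equation s² + 4.9s + 4K_p = 0 gives ζ = 4.9/(2√(4K_p)).
Setting ζ = 0.6137: √(4K_p) = 4.9/(2·0.6137) = 3.992, so K_p = 15.94/4 = 3.98.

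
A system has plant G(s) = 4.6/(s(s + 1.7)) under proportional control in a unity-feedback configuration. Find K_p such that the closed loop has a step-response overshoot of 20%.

From %OS = 100·exp(−πζ/√(1−ζ²)) = 20%, ζ = −ln(0.2)/√(π²+ln²(0.2)) = 0.4559.
Characteristic equation s² + 1.7s + 4.6K_p = 0 gives ζ = 1.7/(2√(4.6K_p)).
Setting ζ = 0.4559: √(4.6K_p) = 1.7/(2·0.4559) = 1.864, so K_p = 3.475/4.6 = 0.756.

K_p = 0.756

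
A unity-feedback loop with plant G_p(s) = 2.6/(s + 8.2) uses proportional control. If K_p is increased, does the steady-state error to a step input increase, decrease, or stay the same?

decrease

e_ss = 1/(1 + K_p·G_p(0)); a larger K_p raises the denominator, so e_ss decreases.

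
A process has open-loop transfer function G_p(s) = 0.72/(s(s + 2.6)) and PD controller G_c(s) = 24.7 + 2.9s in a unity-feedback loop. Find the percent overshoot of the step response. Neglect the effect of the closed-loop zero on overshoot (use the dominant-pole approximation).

12.2%

Forward path: (24.7 + 2.9s)·0.72/(s(s+2.6)). The closed-loop characteristic equation is s² + (2.6 + 0.72·2.9)s + 0.72·24.7 = 0.
That is s² + 4.688s + 17.78 = 0, so ω_n = 4.217 rad/s and ζ = 4.688/(2·4.217) = 0.5558.
%OS = 100·exp(−πζ/√(1−ζ²)) = 12.2%.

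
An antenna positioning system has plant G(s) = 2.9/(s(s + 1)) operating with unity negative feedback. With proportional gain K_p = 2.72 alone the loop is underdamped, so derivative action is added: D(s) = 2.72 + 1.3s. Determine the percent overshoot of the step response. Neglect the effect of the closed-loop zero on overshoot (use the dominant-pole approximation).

0.64%

Forward path: (2.72 + 1.3s)·2.9/(s(s+1)). The closed-loop characteristic equation is s² + (1 + 2.9·1.3)s + 2.9·2.72 = 0.
That is s² + 4.77s + 7.888 = 0, so ω_n = 2.809 rad/s and ζ = 4.77/(2·2.809) = 0.8492.
%OS = 100·exp(−πζ/√(1−ζ²)) = 0.64%.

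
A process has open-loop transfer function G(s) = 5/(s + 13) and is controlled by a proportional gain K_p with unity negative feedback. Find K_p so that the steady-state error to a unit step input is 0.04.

K_p = 62.4

The loop is type 0, so e_ss(step) = 1/(1 + K_pos) with K_pos = K_p·G(0).
G(0) = 0.3846. Require 1/(1 + K_p·0.3846) = 0.04, so 1 + 0.3846·K_p = 25.
K_p = (25 − 1)/0.3846 = 62.4.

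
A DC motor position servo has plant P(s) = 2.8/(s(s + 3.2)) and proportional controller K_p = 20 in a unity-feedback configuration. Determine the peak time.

T_p = 0.43 s

The closed-loop denominator s² + 3.2s + 56 gives ω_n = √56 = 7.483 and ζ = 3.2/(2ω_n) = 0.2138.
Damped frequency ω_d = ω_n√(1−ζ²) = 7.31 rad/s, so peak time T_p = π/ω_d = 0.43 s.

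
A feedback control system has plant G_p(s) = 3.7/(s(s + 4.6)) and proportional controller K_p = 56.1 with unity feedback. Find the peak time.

T_p = 0.221 s

Closed-loop characteristic equation: s² + 4.6s + 207.6 = 0, so ω_n = 14.41 rad/s and ζ = 4.6/(2·14.41) = 0.1596.
Damped frequency ω_d = ω_n√(1−ζ²) = 14.22 rad/s, so peak time T_p = π/ω_d = 0.221 s.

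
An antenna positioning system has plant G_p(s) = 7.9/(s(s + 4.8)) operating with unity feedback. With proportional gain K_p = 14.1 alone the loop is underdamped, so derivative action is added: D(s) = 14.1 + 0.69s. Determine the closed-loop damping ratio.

ζ = 0.486

Forward path: (14.1 + 0.69s)·7.9/(s(s+4.8)). The closed-loop characteristic equation is s² + (4.8 + 7.9·0.69)s + 7.9·14.1 = 0.
That is s² + 10.25s + 111.4 = 0, so ω_n = 10.55 rad/s and ζ = 10.25/(2·10.55) = 0.4856.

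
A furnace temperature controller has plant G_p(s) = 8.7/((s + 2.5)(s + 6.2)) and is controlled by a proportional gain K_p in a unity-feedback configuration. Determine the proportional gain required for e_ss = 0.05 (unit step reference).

Steady-state error for a unit step on this type-0 loop is 1/(1 + K_p·G_p(0)).
G_p(0) = 0.5613. Require 1/(1 + K_p·0.5613) = 0.05, so 1 + 0.5613·K_p = 20.
K_p = (20 − 1)/0.5613 = 33.9.

K_p = 33.9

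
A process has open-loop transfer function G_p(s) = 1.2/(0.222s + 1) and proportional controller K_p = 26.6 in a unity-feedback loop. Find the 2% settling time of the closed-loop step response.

Closed loop: T(s) = K_p·G_p/(1+K_p·G_p) = 31.92/(0.222s + 1 + 31.92), with pole at s = −(1 + 31.92)/0.222 = −148.3.
τ = 1/148.3 = 0.006744 s, so 2% settling time ≈ 4τ = 0.027 s.

T_s ≈ 0.027 s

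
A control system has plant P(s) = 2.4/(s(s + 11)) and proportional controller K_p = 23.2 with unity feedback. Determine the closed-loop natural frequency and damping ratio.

The closed-loop denominator is s(s+11) + 23.2·2.4 = s² + 11s + 55.68.
So ω_n² = 55.68 ⇒ ω_n = 7.462 rad/s, and ζ = 11/(2ω_n) = 0.737.

ω_n = 7.46 rad/s, ζ = 0.737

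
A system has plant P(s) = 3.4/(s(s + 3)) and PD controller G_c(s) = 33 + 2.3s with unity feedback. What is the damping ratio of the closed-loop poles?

Forward path: (33 + 2.3s)·3.4/(s(s+3)). The closed-loop characteristic equation is s² + (3 + 3.4·2.3)s + 3.4·33 = 0.
That is s² + 10.82s + 112.2 = 0, so ω_n = 10.59 rad/s and ζ = 10.82/(2·10.59) = 0.5107.

ζ = 0.511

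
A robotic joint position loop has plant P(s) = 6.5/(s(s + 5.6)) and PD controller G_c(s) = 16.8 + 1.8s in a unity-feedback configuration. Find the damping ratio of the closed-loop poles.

Forward path: (16.8 + 1.8s)·6.5/(s(s+5.6)). The closed-loop characteristic equation is s² + (5.6 + 6.5·1.8)s + 6.5·16.8 = 0.
That is s² + 17.3s + 109.2 = 0, so ω_n = 10.45 rad/s and ζ = 17.3/(2·10.45) = 0.8278.

ζ = 0.828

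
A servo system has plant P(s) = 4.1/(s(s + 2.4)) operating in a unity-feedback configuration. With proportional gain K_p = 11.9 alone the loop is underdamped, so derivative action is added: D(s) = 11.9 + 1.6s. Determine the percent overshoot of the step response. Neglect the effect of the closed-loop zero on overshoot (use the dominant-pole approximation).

7.23%

Forward path: (11.9 + 1.6s)·4.1/(s(s+2.4)). The closed-loop characteristic equation is s² + (2.4 + 4.1·1.6)s + 4.1·11.9 = 0.
That is s² + 8.96s + 48.79 = 0, so ω_n = 6.985 rad/s and ζ = 8.96/(2·6.985) = 0.6414.
%OS = 100·exp(−πζ/√(1−ζ²)) = 7.23%.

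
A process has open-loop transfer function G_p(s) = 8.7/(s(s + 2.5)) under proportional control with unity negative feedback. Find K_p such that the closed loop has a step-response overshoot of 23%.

K_p = 1

From %OS = 100·exp(−πζ/√(1−ζ²)) = 23%, ζ = −ln(0.23)/√(π²+ln²(0.23)) = 0.4237.
Characteristic equation s² + 2.5s + 8.7K_p = 0 gives ζ = 2.5/(2√(8.7K_p)).
Setting ζ = 0.4237: √(8.7K_p) = 2.5/(2·0.4237) = 2.95, so K_p = 8.702/8.7 = 1.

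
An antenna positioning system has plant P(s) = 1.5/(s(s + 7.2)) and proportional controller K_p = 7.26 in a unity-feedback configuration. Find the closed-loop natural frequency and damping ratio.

1 + K_p·P(s) = 0 gives s² + 7.2s + 10.89 = 0.
Matching s² + 2ζω_n s + ω_n²: ω_n = √10.89 = 3.3 rad/s and 2ζω_n = 7.2, so ζ = 7.2/(2·3.3) = 1.09.

ω_n = 3.3 rad/s, ζ = 1.09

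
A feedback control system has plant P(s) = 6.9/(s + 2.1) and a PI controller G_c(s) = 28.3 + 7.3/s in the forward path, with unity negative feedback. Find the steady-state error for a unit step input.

0

The open loop G_c(s)P(s) has a pole at the origin (type 1), so the static position error constant is infinite and e_ss = 1/(1+∞) = 0.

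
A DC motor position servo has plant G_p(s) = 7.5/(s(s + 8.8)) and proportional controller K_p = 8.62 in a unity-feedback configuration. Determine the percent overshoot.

Closed-loop characteristic equation: s² + 8.8s + 64.65 = 0, so ω_n = 8.041 rad/s and ζ = 8.8/(2·8.041) = 0.5472.
%OS = 100·exp(−πζ/√(1−ζ²)) = 100·exp(−π·0.5472/√0.7005) = 12.8%.

12.8%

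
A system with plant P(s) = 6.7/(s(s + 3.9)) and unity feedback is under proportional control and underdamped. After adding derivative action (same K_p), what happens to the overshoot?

decrease

The derivative term adds K·K_d to the s-coefficient of the characteristic equation, raising 2ζω_n while ω_n is unchanged; ζ increases, so overshoot decreases.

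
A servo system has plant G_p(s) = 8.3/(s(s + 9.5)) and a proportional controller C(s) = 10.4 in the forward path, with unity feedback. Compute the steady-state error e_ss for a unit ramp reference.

0.11

The loop has one pole at the origin (type 1). Velocity error constant K_v = lim_{s→0} s·C(s)G_p(s) = 10.4·8.3/9.5 = 9.086.
Steady-state error to a unit ramp: e_ss = 1/K_v = 0.11.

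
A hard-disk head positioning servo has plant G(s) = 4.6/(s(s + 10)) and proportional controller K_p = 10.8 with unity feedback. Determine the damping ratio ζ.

1 + K_p·G(s) = 0 gives s² + 10s + 49.68 = 0.
So ω_n² = 49.68 ⇒ ω_n = 7.048 rad/s, and ζ = 10/(2ω_n) = 0.709.

ζ = 0.709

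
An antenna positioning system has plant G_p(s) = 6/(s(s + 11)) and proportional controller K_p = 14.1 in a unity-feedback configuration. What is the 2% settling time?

T_s ≈ 0.727 s

From 1 + K_pG_p(s) = 0: s² + 11s + 84.6 = 0 ⇒ ω_n = 9.198, ζ = 0.598.
2% settling time T_s ≈ 4/(ζω_n) = 4/5.5 = 0.727 s.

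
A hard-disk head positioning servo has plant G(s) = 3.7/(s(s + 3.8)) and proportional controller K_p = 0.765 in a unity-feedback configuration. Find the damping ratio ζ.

ζ = 1.13

The closed-loop denominator is s(s+3.8) + 0.765·3.7 = s² + 3.8s + 2.831.
So ω_n² = 2.831 ⇒ ω_n = 1.682 rad/s, and ζ = 3.8/(2ω_n) = 1.13.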